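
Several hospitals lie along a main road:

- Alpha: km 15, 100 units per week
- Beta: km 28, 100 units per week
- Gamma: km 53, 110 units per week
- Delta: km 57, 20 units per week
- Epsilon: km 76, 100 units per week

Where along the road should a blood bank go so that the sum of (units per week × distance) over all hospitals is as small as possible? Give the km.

x = 53

For a sum of weighted absolute distances on a line, the optimum is the weighted median (not the mean). Total weight W = 430; half-weight = 215.
Sort by position and accumulate weight:
  km 15 (Alpha, w=100) → cum 100
  km 28 (Beta, w=100) → cum 200
  km 53 (Gamma, w=110) → cum 310  ≥ 215 → median here
  km 57 (Delta, w=20) → cum 330
  km 76 (Epsilon, w=100) → cum 430
Optimal location: km 53.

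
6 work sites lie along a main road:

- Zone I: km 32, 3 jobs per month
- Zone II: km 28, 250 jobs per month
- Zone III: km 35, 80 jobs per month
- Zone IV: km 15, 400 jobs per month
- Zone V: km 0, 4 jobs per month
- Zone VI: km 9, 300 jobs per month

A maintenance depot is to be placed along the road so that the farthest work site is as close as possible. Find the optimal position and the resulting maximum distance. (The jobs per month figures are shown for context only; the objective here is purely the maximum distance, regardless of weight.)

location 17.5, max distance 17.5

The 1-center on a line is the midpoint of the two extreme points: leftmost at 0, rightmost at 35.
Optimal location = (0 + 35)/2 = 17.5; maximum distance = (35 − 0)/2 = 17.5.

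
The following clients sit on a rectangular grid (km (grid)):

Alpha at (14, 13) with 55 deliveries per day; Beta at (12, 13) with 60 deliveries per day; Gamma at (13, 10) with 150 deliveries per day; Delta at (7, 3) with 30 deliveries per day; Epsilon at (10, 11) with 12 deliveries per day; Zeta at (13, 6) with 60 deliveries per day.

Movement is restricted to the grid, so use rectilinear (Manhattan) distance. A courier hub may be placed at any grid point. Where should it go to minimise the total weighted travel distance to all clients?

Manhattan distance separates: Σwᵢ(|x−xᵢ|+|y−yᵢ|) = Σwᵢ|x−xᵢ| + Σwᵢ|y−yᵢ|, so x and y are optimised independently as 1-D weighted medians.
Total weight W = 367; half = 183.5.
x-coordinate, sorted with cumulative weight:
  x=7 (Delta, w=30) cum 30
  x=10 (Epsilon, w=12) cum 42
  x=12 (Beta, w=60) cum 102
  x=13 (Gamma, w=150) cum 252  ← median
  x=13 (Zeta, w=60) cum 312
  x=14 (Alpha, w=55) cum 367
⇒ x* = 13
y-coordinate, sorted with cumulative weight:
  y=3 (Delta, w=30) cum 30
  y=6 (Zeta, w=60) cum 90
  y=10 (Gamma, w=150) cum 240  ← median
  y=11 (Epsilon, w=12) cum 252
  y=13 (Alpha, w=55) cum 307
  y=13 (Beta, w=60) cum 367
⇒ y* = 10

(13, 10)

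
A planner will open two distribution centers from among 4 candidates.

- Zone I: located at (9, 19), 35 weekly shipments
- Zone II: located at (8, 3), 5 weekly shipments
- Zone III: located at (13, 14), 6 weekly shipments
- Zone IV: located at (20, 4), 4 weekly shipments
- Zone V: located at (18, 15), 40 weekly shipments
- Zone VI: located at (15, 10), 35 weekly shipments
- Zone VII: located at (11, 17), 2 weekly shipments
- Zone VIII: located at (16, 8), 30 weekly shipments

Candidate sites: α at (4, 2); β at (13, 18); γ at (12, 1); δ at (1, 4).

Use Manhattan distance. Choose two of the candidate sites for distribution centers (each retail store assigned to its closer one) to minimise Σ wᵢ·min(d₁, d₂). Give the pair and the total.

Evaluate every pair (each demand assigned to the nearer of the two):
  {β, γ}: total = 1279
  {α, β}: total = 1362
  {β, δ}: total = 1381
  {α, γ}: total = 2472
  {γ, δ}: total = 2477
  {α, δ}: total = 3322
Best pair: {β, γ} with total 1279.

{β, γ}, total 1279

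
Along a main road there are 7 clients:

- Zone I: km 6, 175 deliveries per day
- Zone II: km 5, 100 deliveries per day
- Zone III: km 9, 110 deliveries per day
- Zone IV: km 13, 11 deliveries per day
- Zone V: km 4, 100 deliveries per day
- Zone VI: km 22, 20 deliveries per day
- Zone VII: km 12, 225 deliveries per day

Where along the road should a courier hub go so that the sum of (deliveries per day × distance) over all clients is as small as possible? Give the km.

x = 6

For a sum of weighted absolute distances on a line, the optimum is the weighted median (not the mean). Total weight W = 741; half-weight = 370.5.
Sort by position and accumulate weight:
  km 4 (Zone V, w=100) → cum 100
  km 5 (Zone II, w=100) → cum 200
  km 6 (Zone I, w=175) → cum 375  ≥ 370.5 → median here
  km 9 (Zone III, w=110) → cum 485
  km 12 (Zone VII, w=225) → cum 710
  km 13 (Zone IV, w=11) → cum 721
  km 22 (Zone VI, w=20) → cum 741
Optimal location: km 6.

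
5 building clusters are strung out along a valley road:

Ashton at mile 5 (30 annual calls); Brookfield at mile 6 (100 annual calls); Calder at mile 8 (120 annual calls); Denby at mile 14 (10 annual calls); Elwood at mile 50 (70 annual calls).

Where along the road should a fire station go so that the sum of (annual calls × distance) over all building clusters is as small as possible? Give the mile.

x = 8

For a sum of weighted absolute distances on a line, the optimum is the weighted median (not the mean). Total weight W = 330; half-weight = 165.
Sort by position and accumulate weight:
  mile 5 (Ashton, w=30) → cum 30
  mile 6 (Brookfield, w=100) → cum 130
  mile 8 (Calder, w=120) → cum 250  ≥ 165 → median here
  mile 14 (Denby, w=10) → cum 260
  mile 50 (Elwood, w=70) → cum 330
Optimal location: mile 8.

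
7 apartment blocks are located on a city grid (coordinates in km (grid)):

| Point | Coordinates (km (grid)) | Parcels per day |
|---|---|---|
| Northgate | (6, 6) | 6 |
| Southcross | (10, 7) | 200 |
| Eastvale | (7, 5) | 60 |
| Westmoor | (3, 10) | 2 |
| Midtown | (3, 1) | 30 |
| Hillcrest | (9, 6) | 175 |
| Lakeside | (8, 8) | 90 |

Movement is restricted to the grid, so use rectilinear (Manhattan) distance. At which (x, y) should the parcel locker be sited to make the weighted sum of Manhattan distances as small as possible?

Manhattan distance separates: Σwᵢ(|x−xᵢ|+|y−yᵢ|) = Σwᵢ|x−xᵢ| + Σwᵢ|y−yᵢ|, so x and y are optimised independently as 1-D weighted medians.
Total weight W = 563; half = 281.5.
x-coordinate, sorted with cumulative weight:
  x=3 (Westmoor, w=2) cum 2
  x=3 (Midtown, w=30) cum 32
  x=6 (Northgate, w=6) cum 38
  x=7 (Eastvale, w=60) cum 98
  x=8 (Lakeside, w=90) cum 188
  x=9 (Hillcrest, w=175) cum 363  ← median
  x=10 (Southcross, w=200) cum 563
⇒ x* = 9
y-coordinate, sorted with cumulative weight:
  y=1 (Midtown, w=30) cum 30
  y=5 (Eastvale, w=60) cum 90
  y=6 (Northgate, w=6) cum 96
  y=6 (Hillcrest, w=175) cum 271
  y=7 (Southcross, w=200) cum 471  ← median
  y=8 (Lakeside, w=90) cum 561
  y=10 (Westmoor, w=2) cum 563
⇒ y* = 7

(9, 7)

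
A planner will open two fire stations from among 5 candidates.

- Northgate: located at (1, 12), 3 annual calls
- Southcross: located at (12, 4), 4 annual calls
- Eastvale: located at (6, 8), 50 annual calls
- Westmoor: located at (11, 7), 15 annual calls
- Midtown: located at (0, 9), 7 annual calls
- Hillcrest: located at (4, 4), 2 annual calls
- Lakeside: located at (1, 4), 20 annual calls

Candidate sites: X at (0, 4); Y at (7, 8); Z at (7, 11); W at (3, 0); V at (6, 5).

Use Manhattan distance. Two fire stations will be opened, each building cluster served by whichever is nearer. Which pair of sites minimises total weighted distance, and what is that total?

Evaluate every pair (each demand assigned to the nearer of the two):
  {X, Y}: total = 251
  {Y, V}: total = 365
  {X, V}: total = 371
  {Y, W}: total = 377
  {X, Z}: total = 452
  {Y, Z}: total = 452
  {Z, V}: total = 493
  {W, V}: total = 515
  {Z, W}: total = 582
  {X, W}: total = 848
Best pair: {X, Y} with total 251.

{X, Y}, total 251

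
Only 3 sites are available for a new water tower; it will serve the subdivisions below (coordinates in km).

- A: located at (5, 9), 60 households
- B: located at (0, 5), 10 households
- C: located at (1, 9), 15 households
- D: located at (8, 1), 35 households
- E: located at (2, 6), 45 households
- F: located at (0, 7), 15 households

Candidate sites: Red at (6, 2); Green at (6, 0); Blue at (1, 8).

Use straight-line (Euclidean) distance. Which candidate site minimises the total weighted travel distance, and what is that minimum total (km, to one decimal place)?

Total weighted distance at each candidate:
  Red (6, 2): total = 1070.4
  Green (6, 0): total = 1316.9
  Blue (1, 8): total = 762.3
Minimum is at Blue with total 762.3 km.

Blue, total 762.3 km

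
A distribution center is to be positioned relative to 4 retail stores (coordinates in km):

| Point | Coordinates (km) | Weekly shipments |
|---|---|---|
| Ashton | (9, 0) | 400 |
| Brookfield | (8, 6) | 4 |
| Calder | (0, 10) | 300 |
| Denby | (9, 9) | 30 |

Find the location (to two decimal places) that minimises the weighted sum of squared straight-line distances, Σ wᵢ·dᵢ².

(5.32, 4.49)

The minimiser of Σwᵢ‖p−pᵢ‖² is the weighted centroid p* = (Σwᵢpᵢ)/(Σwᵢ).
Σwᵢ = 734.
Σwᵢxᵢ = 400·9 + 4·8 + 300·0 + 30·9 = 3902.
Σwᵢyᵢ = 400·0 + 4·6 + 300·10 + 30·9 = 3294.
x* = 3902/734 = 5.32, y* = 3294/734 = 4.49.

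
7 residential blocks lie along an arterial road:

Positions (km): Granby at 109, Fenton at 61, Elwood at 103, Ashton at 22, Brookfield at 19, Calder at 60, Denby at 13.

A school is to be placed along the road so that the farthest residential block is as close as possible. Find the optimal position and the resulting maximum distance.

location 61, max distance 48

The 1-center on a line is the midpoint of the two extreme points: leftmost at 13, rightmost at 109.
Optimal location = (13 + 109)/2 = 61; maximum distance = (109 − 13)/2 = 48.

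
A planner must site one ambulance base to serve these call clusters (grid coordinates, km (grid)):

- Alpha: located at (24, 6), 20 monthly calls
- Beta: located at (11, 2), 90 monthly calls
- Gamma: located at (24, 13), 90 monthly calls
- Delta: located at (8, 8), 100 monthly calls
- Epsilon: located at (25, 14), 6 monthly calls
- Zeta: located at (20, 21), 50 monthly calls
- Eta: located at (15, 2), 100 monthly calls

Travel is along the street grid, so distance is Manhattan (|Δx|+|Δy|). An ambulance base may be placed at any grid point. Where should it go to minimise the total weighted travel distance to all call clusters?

(15, 8)

Manhattan distance separates: Σwᵢ(|x−xᵢ|+|y−yᵢ|) = Σwᵢ|x−xᵢ| + Σwᵢ|y−yᵢ|, so x and y are optimised independently as 1-D weighted medians.
Total weight W = 456; half = 228.
x-coordinate, sorted with cumulative weight:
  x=8 (Delta, w=100) cum 100
  x=11 (Beta, w=90) cum 190
  x=15 (Eta, w=100) cum 290  ← median
  x=20 (Zeta, w=50) cum 340
  x=24 (Alpha, w=20) cum 360
  x=24 (Gamma, w=90) cum 450
  x=25 (Epsilon, w=6) cum 456
⇒ x* = 15
y-coordinate, sorted with cumulative weight:
  y=2 (Beta, w=90) cum 90
  y=2 (Eta, w=100) cum 190
  y=6 (Alpha, w=20) cum 210
  y=8 (Delta, w=100) cum 310  ← median
  y=13 (Gamma, w=90) cum 400
  y=14 (Epsilon, w=6) cum 406
  y=21 (Zeta, w=50) cum 456
⇒ y* = 8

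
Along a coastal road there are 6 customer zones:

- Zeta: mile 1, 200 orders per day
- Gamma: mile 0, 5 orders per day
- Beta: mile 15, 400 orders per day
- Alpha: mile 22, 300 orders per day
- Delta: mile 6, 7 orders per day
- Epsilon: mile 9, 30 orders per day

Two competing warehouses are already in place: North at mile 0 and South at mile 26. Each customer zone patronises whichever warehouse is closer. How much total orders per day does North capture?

242

The indifferent point is the midpoint (0+26)/2 = 13; customer zones left of it (closer to North at 0) go to North, those right go to South.
  Gamma at 0 (w=5) → North
  Zeta at 1 (w=200) → North
  Delta at 6 (w=7) → North
  Epsilon at 9 (w=30) → North
  Beta at 15 (w=400) → South
  Alpha at 22 (w=300) → South
North captures 242; South captures 700.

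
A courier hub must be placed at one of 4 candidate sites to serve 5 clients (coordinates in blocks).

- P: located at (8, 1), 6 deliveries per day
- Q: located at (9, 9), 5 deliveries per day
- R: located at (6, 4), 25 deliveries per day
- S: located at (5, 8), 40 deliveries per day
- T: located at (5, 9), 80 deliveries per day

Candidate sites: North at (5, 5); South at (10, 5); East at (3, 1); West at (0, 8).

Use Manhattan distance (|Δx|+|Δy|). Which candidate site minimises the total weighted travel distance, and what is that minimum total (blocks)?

North, total 572 blocks

Total weighted distance at each candidate:
  North (5, 5): total = 572
  South (10, 5): total = 1226
  East (3, 1): total = 1410
  West (0, 8): total = 1070
Minimum is at North with total 572 blocks.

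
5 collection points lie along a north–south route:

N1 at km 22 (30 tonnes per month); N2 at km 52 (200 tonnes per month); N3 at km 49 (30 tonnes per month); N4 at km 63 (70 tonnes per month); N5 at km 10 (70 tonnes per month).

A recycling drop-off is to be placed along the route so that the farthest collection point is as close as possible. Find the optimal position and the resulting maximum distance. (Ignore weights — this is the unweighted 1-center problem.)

location 36.5, max distance 26.5

The 1-center on a line is the midpoint of the two extreme points: leftmost at 10, rightmost at 63.
Optimal location = (10 + 63)/2 = 36.5; maximum distance = (63 − 10)/2 = 26.5.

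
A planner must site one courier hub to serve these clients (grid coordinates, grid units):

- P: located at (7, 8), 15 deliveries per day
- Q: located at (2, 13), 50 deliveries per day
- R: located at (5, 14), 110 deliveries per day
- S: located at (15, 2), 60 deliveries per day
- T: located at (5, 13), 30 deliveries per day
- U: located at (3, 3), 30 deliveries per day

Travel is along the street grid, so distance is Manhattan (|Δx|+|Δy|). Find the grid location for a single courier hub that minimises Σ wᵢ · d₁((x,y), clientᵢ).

(5, 13)

Manhattan distance separates: Σwᵢ(|x−xᵢ|+|y−yᵢ|) = Σwᵢ|x−xᵢ| + Σwᵢ|y−yᵢ|, so x and y are optimised independently as 1-D weighted medians.
Total weight W = 295; half = 147.5.
x-coordinate, sorted with cumulative weight:
  x=2 (Q, w=50) cum 50
  x=3 (U, w=30) cum 80
  x=5 (R, w=110) cum 190  ← median
  x=5 (T, w=30) cum 220
  x=7 (P, w=15) cum 235
  x=15 (S, w=60) cum 295
⇒ x* = 5
y-coordinate, sorted with cumulative weight:
  y=2 (S, w=60) cum 60
  y=3 (U, w=30) cum 90
  y=8 (P, w=15) cum 105
  y=13 (Q, w=50) cum 155  ← median
  y=13 (T, w=30) cum 185
  y=14 (R, w=110) cum 295
⇒ y* = 13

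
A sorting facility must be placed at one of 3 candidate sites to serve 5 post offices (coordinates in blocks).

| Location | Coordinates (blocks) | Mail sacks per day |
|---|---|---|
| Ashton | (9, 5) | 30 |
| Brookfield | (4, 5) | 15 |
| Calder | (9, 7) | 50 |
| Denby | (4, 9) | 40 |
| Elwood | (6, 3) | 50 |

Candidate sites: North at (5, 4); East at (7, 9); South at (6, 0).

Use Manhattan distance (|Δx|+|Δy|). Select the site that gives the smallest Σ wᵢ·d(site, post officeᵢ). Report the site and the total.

Total weighted distance at each candidate:
  North (5, 4): total = 870
  East (7, 9): total = 955
  South (6, 0): total = 1435
Minimum is at North with total 870 blocks.

North, total 870 blocks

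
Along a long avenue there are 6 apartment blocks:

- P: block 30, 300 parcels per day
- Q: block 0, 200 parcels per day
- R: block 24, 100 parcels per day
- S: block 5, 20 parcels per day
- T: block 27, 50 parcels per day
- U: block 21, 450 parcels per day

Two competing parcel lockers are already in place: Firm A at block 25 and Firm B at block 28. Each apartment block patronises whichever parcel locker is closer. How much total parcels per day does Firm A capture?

770

The indifferent point is the midpoint (25+28)/2 = 26.5; apartment blocks left of it (closer to Firm A at 25) go to Firm A, those right go to Firm B.
  Q at 0 (w=200) → Firm A
  S at 5 (w=20) → Firm A
  U at 21 (w=450) → Firm A
  R at 24 (w=100) → Firm A
  T at 27 (w=50) → Firm B
  P at 30 (w=300) → Firm B
Firm A captures 770; Firm B captures 350.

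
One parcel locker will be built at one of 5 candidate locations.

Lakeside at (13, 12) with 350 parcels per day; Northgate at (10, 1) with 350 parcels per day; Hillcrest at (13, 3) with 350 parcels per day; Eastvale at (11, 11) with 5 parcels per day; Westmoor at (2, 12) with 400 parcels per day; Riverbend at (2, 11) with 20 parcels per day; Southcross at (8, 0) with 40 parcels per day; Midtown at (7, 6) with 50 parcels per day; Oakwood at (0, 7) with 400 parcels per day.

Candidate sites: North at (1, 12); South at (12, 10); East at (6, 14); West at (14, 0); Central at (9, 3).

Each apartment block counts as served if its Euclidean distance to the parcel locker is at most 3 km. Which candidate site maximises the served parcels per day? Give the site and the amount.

Coverage radius r = 3 km; a point is covered iff (Δx)²+(Δy)² ≤ 3² = 9.
  North (1, 12): covers {Westmoor, Riverbend} → 420
  South (12, 10): covers {Lakeside, Eastvale} → 355
  East (6, 14): covers {none} → 0
  West (14, 0): covers {none} → 0
  Central (9, 3): covers {Northgate} → 350
Maximum coverage at North: 420 parcels per day.

North, covering 420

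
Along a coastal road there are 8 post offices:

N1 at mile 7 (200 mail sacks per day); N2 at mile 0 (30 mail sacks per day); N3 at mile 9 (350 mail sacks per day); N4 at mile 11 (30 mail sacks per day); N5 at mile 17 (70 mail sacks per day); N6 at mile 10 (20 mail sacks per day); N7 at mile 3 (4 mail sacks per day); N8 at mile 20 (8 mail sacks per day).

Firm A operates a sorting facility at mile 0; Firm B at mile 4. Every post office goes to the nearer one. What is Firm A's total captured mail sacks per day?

The indifferent point is the midpoint (0+4)/2 = 2; post offices left of it (closer to Firm A at 0) go to Firm A, those right go to Firm B.
  N2 at 0 (w=30) → Firm A
  N7 at 3 (w=4) → Firm B
  N1 at 7 (w=200) → Firm B
  N3 at 9 (w=350) → Firm B
  N6 at 10 (w=20) → Firm B
  N4 at 11 (w=30) → Firm B
  N5 at 17 (w=70) → Firm B
  N8 at 20 (w=8) → Firm B
Firm A captures 30; Firm B captures 682.

30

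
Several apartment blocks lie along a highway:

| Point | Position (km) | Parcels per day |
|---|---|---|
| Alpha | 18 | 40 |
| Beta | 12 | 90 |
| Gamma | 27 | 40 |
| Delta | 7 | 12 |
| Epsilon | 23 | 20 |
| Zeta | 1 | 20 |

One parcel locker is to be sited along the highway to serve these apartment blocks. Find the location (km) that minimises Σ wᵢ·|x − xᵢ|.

x = 12

For a sum of weighted absolute distances on a line, the optimum is the weighted median (not the mean). Total weight W = 222; half-weight = 111.
Sort by position and accumulate weight:
  km 1 (Zeta, w=20) → cum 20
  km 7 (Delta, w=12) → cum 32
  km 12 (Beta, w=90) → cum 122  ≥ 111 → median here
  km 18 (Alpha, w=40) → cum 162
  km 23 (Epsilon, w=20) → cum 182
  km 27 (Gamma, w=40) → cum 222
Optimal location: km 12.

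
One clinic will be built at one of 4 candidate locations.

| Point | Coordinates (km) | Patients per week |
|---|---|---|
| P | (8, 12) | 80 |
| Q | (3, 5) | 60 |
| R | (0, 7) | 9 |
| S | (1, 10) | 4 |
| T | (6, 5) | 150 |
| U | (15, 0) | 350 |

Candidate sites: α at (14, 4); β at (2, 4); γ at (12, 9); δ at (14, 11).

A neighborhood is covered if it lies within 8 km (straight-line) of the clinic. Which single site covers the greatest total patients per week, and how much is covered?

α, covering 350

Coverage radius r = 8 km; a point is covered iff (Δx)²+(Δy)² ≤ 8² = 64.
  α (14, 4): covers {U} → 350
  β (2, 4): covers {Q, R, S, T} → 223
  γ (12, 9): covers {P, T} → 230
  δ (14, 11): covers {P} → 80
Maximum coverage at α: 350 patients per week.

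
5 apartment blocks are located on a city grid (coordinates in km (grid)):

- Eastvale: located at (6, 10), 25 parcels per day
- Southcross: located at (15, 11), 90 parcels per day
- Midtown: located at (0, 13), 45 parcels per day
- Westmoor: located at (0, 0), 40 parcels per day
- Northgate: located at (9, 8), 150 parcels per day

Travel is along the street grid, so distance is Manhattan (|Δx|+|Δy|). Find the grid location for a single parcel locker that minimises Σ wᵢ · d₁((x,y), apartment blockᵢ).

Manhattan distance separates: Σwᵢ(|x−xᵢ|+|y−yᵢ|) = Σwᵢ|x−xᵢ| + Σwᵢ|y−yᵢ|, so x and y are optimised independently as 1-D weighted medians.
Total weight W = 350; half = 175.
x-coordinate, sorted with cumulative weight:
  x=0 (Midtown, w=45) cum 45
  x=0 (Westmoor, w=40) cum 85
  x=6 (Eastvale, w=25) cum 110
  x=9 (Northgate, w=150) cum 260  ← median
  x=15 (Southcross, w=90) cum 350
⇒ x* = 9
y-coordinate, sorted with cumulative weight:
  y=0 (Westmoor, w=40) cum 40
  y=8 (Northgate, w=150) cum 190  ← median
  y=10 (Eastvale, w=25) cum 215
  y=11 (Southcross, w=90) cum 305
  y=13 (Midtown, w=45) cum 350
⇒ y* = 8

(9, 8)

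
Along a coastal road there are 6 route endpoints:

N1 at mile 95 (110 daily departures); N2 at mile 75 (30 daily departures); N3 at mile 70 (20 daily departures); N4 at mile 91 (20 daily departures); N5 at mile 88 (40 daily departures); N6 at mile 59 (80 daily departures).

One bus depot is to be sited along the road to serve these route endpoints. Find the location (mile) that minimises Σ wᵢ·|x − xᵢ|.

For a sum of weighted absolute distances on a line, the optimum is the weighted median (not the mean). Total weight W = 300; half-weight = 150.
Sort by position and accumulate weight:
  mile 59 (N6, w=80) → cum 80
  mile 70 (N3, w=20) → cum 100
  mile 75 (N2, w=30) → cum 130
  mile 88 (N5, w=40) → cum 170  ≥ 150 → median here
  mile 91 (N4, w=20) → cum 190
  mile 95 (N1, w=110) → cum 300
Optimal location: mile 88.

x = 88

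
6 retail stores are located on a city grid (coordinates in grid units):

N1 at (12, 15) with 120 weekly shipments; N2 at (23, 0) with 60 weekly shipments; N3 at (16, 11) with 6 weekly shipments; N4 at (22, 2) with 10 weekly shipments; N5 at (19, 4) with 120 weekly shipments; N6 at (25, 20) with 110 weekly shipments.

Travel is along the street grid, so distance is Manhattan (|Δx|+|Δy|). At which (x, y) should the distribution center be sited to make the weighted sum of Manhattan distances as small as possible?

Manhattan distance separates: Σwᵢ(|x−xᵢ|+|y−yᵢ|) = Σwᵢ|x−xᵢ| + Σwᵢ|y−yᵢ|, so x and y are optimised independently as 1-D weighted medians.
Total weight W = 426; half = 213.
x-coordinate, sorted with cumulative weight:
  x=12 (N1, w=120) cum 120
  x=16 (N3, w=6) cum 126
  x=19 (N5, w=120) cum 246  ← median
  x=22 (N4, w=10) cum 256
  x=23 (N2, w=60) cum 316
  x=25 (N6, w=110) cum 426
⇒ x* = 19
y-coordinate, sorted with cumulative weight:
  y=0 (N2, w=60) cum 60
  y=2 (N4, w=10) cum 70
  y=4 (N5, w=120) cum 190
  y=11 (N3, w=6) cum 196
  y=15 (N1, w=120) cum 316  ← median
  y=20 (N6, w=110) cum 426
⇒ y* = 15

(19, 15)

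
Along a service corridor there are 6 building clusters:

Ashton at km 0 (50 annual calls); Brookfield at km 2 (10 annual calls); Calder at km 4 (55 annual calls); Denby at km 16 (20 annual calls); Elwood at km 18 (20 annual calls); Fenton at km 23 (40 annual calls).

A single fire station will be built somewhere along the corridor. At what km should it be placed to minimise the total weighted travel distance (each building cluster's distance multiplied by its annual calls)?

For a sum of weighted absolute distances on a line, the optimum is the weighted median (not the mean). Total weight W = 195; half-weight = 97.5.
Sort by position and accumulate weight:
  km 0 (Ashton, w=50) → cum 50
  km 2 (Brookfield, w=10) → cum 60
  km 4 (Calder, w=55) → cum 115  ≥ 97.5 → median here
  km 16 (Denby, w=20) → cum 135
  km 18 (Elwood, w=20) → cum 155
  km 23 (Fenton, w=40) → cum 195
Optimal location: km 4.

x = 4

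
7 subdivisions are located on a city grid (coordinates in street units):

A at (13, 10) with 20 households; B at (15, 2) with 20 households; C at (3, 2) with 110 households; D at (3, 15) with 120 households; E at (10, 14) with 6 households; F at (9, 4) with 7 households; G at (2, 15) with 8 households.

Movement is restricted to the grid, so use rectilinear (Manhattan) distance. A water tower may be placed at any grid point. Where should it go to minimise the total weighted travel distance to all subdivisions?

Manhattan distance separates: Σwᵢ(|x−xᵢ|+|y−yᵢ|) = Σwᵢ|x−xᵢ| + Σwᵢ|y−yᵢ|, so x and y are optimised independently as 1-D weighted medians.
Total weight W = 291; half = 145.5.
x-coordinate, sorted with cumulative weight:
  x=2 (G, w=8) cum 8
  x=3 (C, w=110) cum 118
  x=3 (D, w=120) cum 238  ← median
  x=9 (F, w=7) cum 245
  x=10 (E, w=6) cum 251
  x=13 (A, w=20) cum 271
  x=15 (B, w=20) cum 291
⇒ x* = 3
y-coordinate, sorted with cumulative weight:
  y=2 (B, w=20) cum 20
  y=2 (C, w=110) cum 130
  y=4 (F, w=7) cum 137
  y=10 (A, w=20) cum 157  ← median
  y=14 (E, w=6) cum 163
  y=15 (D, w=120) cum 283
  y=15 (G, w=8) cum 291
⇒ y* = 10

(3, 10)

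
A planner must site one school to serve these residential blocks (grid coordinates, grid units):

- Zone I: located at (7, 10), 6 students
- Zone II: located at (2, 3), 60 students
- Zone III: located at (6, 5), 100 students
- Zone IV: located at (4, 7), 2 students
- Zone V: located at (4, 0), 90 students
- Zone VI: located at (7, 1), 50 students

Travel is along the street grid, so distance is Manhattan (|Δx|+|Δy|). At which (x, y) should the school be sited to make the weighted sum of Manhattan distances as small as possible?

(6, 3)

Manhattan distance separates: Σwᵢ(|x−xᵢ|+|y−yᵢ|) = Σwᵢ|x−xᵢ| + Σwᵢ|y−yᵢ|, so x and y are optimised independently as 1-D weighted medians.
Total weight W = 308; half = 154.
x-coordinate, sorted with cumulative weight:
  x=2 (Zone II, w=60) cum 60
  x=4 (Zone IV, w=2) cum 62
  x=4 (Zone V, w=90) cum 152
  x=6 (Zone III, w=100) cum 252  ← median
  x=7 (Zone I, w=6) cum 258
  x=7 (Zone VI, w=50) cum 308
⇒ x* = 6
y-coordinate, sorted with cumulative weight:
  y=0 (Zone V, w=90) cum 90
  y=1 (Zone VI, w=50) cum 140
  y=3 (Zone II, w=60) cum 200  ← median
  y=5 (Zone III, w=100) cum 300
  y=7 (Zone IV, w=2) cum 302
  y=10 (Zone I, w=6) cum 308
⇒ y* = 3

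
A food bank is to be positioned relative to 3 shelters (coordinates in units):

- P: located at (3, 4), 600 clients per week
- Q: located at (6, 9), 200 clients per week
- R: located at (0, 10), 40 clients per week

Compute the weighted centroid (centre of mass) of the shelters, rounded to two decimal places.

(3.57, 5.48)

The minimiser of Σwᵢ‖p−pᵢ‖² is the weighted centroid p* = (Σwᵢpᵢ)/(Σwᵢ).
Σwᵢ = 840.
Σwᵢxᵢ = 600·3 + 200·6 + 40·0 = 3000.
Σwᵢyᵢ = 600·4 + 200·9 + 40·10 = 4600.
x* = 3000/840 = 3.57, y* = 4600/840 = 5.48.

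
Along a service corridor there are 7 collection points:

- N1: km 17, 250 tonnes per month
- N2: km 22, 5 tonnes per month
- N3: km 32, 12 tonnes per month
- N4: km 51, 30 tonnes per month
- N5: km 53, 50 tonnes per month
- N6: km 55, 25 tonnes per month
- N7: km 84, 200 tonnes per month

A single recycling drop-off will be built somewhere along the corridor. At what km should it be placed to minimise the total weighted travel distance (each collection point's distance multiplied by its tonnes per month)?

x = 51

For a sum of weighted absolute distances on a line, the optimum is the weighted median (not the mean). Total weight W = 572; half-weight = 286.
Sort by position and accumulate weight:
  km 17 (N1, w=250) → cum 250
  km 22 (N2, w=5) → cum 255
  km 32 (N3, w=12) → cum 267
  km 51 (N4, w=30) → cum 297  ≥ 286 → median here
  km 53 (N5, w=50) → cum 347
  km 55 (N6, w=25) → cum 372
  km 84 (N7, w=200) → cum 572
Optimal location: km 51.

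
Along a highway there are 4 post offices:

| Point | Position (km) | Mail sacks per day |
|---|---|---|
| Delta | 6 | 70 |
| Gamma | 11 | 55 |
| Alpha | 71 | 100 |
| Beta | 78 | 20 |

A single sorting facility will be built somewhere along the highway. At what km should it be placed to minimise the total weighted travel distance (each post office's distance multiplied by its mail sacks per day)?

x = 11

For a sum of weighted absolute distances on a line, the optimum is the weighted median (not the mean). Total weight W = 245; half-weight = 122.5.
Sort by position and accumulate weight:
  km 6 (Delta, w=70) → cum 70
  km 11 (Gamma, w=55) → cum 125  ≥ 122.5 → median here
  km 71 (Alpha, w=100) → cum 225
  km 78 (Beta, w=20) → cum 245
Optimal location: km 11.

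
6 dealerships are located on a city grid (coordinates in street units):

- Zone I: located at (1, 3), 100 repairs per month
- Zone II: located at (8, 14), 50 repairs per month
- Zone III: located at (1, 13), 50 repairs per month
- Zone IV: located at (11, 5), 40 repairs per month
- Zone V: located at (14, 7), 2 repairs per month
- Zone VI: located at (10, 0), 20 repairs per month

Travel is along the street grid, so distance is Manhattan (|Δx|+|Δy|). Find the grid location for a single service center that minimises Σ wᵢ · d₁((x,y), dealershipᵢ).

Manhattan distance separates: Σwᵢ(|x−xᵢ|+|y−yᵢ|) = Σwᵢ|x−xᵢ| + Σwᵢ|y−yᵢ|, so x and y are optimised independently as 1-D weighted medians.
Total weight W = 262; half = 131.
x-coordinate, sorted with cumulative weight:
  x=1 (Zone I, w=100) cum 100
  x=1 (Zone III, w=50) cum 150  ← median
  x=8 (Zone II, w=50) cum 200
  x=10 (Zone VI, w=20) cum 220
  x=11 (Zone IV, w=40) cum 260
  x=14 (Zone V, w=2) cum 262
⇒ x* = 1
y-coordinate, sorted with cumulative weight:
  y=0 (Zone VI, w=20) cum 20
  y=3 (Zone I, w=100) cum 120
  y=5 (Zone IV, w=40) cum 160  ← median
  y=7 (Zone V, w=2) cum 162
  y=13 (Zone III, w=50) cum 212
  y=14 (Zone II, w=50) cum 262
⇒ y* = 5

(1, 5)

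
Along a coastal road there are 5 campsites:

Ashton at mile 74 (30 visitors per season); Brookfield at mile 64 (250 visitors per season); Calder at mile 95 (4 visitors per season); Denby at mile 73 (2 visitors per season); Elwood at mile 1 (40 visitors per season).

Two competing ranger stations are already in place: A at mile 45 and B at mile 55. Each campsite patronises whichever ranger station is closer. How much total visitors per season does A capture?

40

The indifferent point is the midpoint (45+55)/2 = 50; campsites left of it (closer to A at 45) go to A, those right go to B.
  Elwood at 1 (w=40) → A
  Brookfield at 64 (w=250) → B
  Denby at 73 (w=2) → B
  Ashton at 74 (w=30) → B
  Calder at 95 (w=4) → B
A captures 40; B captures 286.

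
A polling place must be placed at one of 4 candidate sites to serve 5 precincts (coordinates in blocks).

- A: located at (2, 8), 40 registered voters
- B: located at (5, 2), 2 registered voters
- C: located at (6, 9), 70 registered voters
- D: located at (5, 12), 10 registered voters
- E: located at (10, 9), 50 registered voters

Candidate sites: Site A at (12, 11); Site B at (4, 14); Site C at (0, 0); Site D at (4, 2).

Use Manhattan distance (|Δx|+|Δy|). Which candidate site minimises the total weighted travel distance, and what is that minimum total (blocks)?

Total weighted distance at each candidate:
  Site A (12, 11): total = 1392
  Site B (4, 14): total = 1416
  Site C (0, 0): total = 2584
  Site D (4, 2): total = 1712
Minimum is at Site A with total 1392 blocks.

Site A, total 1392 blocks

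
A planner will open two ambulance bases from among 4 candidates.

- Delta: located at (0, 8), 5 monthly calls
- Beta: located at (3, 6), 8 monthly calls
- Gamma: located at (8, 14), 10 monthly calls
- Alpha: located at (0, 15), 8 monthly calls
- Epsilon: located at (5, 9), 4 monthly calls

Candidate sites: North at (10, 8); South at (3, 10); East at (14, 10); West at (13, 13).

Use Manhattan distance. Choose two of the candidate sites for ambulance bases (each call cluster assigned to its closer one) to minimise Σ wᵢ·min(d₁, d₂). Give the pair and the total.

{South, West}, total 193

Evaluate every pair (each demand assigned to the nearer of the two):
  {South, West}: total = 193
  {North, South}: total = 213
  {South, East}: total = 223
  {North, West}: total = 326
  {North, East}: total = 362
  {East, West}: total = 420
Best pair: {South, West} with total 193.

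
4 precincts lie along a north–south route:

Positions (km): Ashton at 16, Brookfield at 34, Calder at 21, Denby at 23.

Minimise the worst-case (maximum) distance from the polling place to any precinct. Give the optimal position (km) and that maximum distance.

The 1-center on a line is the midpoint of the two extreme points: leftmost at 16, rightmost at 34.
Optimal location = (16 + 34)/2 = 25; maximum distance = (34 − 16)/2 = 9.

location 25, max distance 9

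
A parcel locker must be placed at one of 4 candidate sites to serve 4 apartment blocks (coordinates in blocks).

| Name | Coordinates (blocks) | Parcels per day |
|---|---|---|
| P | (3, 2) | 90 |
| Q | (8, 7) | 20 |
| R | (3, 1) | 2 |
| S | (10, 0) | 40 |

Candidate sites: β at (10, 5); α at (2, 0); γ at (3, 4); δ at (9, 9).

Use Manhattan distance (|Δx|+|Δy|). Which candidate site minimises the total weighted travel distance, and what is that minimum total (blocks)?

Total weighted distance at each candidate:
  β (10, 5): total = 1202
  α (2, 0): total = 854
  γ (3, 4): total = 786
  δ (9, 9): total = 1658
Minimum is at γ with total 786 blocks.

γ, total 786 blocks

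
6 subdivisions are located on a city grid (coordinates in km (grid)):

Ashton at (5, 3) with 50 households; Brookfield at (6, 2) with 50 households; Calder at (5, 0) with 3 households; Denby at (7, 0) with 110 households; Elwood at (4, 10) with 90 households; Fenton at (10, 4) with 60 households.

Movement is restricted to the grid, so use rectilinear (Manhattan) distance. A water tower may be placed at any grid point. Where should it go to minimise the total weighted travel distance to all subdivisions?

Manhattan distance separates: Σwᵢ(|x−xᵢ|+|y−yᵢ|) = Σwᵢ|x−xᵢ| + Σwᵢ|y−yᵢ|, so x and y are optimised independently as 1-D weighted medians.
Total weight W = 363; half = 181.5.
x-coordinate, sorted with cumulative weight:
  x=4 (Elwood, w=90) cum 90
  x=5 (Ashton, w=50) cum 140
  x=5 (Calder, w=3) cum 143
  x=6 (Brookfield, w=50) cum 193  ← median
  x=7 (Denby, w=110) cum 303
  x=10 (Fenton, w=60) cum 363
⇒ x* = 6
y-coordinate, sorted with cumulative weight:
  y=0 (Calder, w=3) cum 3
  y=0 (Denby, w=110) cum 113
  y=2 (Brookfield, w=50) cum 163
  y=3 (Ashton, w=50) cum 213  ← median
  y=4 (Fenton, w=60) cum 273
  y=10 (Elwood, w=90) cum 363
⇒ y* = 3

(6, 3)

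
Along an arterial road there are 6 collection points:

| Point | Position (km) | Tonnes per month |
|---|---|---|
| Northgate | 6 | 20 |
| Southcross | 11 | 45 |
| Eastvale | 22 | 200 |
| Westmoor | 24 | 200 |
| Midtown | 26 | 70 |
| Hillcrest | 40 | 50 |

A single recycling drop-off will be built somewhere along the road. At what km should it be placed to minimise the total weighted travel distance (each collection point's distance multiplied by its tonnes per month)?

For a sum of weighted absolute distances on a line, the optimum is the weighted median (not the mean). Total weight W = 585; half-weight = 292.5.
Sort by position and accumulate weight:
  km 6 (Northgate, w=20) → cum 20
  km 11 (Southcross, w=45) → cum 65
  km 22 (Eastvale, w=200) → cum 265
  km 24 (Westmoor, w=200) → cum 465  ≥ 292.5 → median here
  km 26 (Midtown, w=70) → cum 535
  km 40 (Hillcrest, w=50) → cum 585
Optimal location: km 24.

x = 24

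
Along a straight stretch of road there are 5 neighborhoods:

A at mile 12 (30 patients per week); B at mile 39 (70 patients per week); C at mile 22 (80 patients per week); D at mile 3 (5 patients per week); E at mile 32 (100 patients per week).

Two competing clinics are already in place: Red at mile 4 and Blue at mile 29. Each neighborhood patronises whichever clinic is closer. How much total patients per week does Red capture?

35

The indifferent point is the midpoint (4+29)/2 = 16.5; neighborhoods left of it (closer to Red at 4) go to Red, those right go to Blue.
  D at 3 (w=5) → Red
  A at 12 (w=30) → Red
  C at 22 (w=80) → Blue
  E at 32 (w=100) → Blue
  B at 39 (w=70) → Blue
Red captures 35; Blue captures 250.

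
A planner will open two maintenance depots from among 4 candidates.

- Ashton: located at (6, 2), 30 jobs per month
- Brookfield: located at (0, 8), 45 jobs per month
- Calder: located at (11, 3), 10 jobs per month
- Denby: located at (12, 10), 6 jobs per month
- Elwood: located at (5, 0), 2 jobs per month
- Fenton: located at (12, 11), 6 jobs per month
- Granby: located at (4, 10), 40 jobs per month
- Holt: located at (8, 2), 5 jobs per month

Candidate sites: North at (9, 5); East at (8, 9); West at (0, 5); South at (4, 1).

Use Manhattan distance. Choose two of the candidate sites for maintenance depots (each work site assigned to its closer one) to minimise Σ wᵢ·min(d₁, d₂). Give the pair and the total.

{East, West}, total 816

Evaluate every pair (each demand assigned to the nearer of the two):
  {East, West}: total = 816
  {North, West}: total = 855
  {East, South}: total = 880
  {West, South}: total = 914
  {North, East}: total = 929
  {North, South}: total = 1111
Best pair: {East, West} with total 816.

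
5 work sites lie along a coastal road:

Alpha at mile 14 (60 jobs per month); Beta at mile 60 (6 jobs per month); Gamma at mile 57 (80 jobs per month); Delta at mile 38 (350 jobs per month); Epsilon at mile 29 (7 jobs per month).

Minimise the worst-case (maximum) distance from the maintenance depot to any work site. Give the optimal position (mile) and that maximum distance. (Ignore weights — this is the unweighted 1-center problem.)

location 37, max distance 23

The 1-center on a line is the midpoint of the two extreme points: leftmost at 14, rightmost at 60.
Optimal location = (14 + 60)/2 = 37; maximum distance = (60 − 14)/2 = 23.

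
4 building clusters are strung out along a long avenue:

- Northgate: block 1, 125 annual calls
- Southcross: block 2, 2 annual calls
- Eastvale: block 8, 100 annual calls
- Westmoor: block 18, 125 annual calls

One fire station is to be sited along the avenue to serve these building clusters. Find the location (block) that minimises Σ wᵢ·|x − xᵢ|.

For a sum of weighted absolute distances on a line, the optimum is the weighted median (not the mean). Total weight W = 352; half-weight = 176.
Sort by position and accumulate weight:
  block 1 (Northgate, w=125) → cum 125
  block 2 (Southcross, w=2) → cum 127
  block 8 (Eastvale, w=100) → cum 227  ≥ 176 → median here
  block 18 (Westmoor, w=125) → cum 352
Optimal location: block 8.

x = 8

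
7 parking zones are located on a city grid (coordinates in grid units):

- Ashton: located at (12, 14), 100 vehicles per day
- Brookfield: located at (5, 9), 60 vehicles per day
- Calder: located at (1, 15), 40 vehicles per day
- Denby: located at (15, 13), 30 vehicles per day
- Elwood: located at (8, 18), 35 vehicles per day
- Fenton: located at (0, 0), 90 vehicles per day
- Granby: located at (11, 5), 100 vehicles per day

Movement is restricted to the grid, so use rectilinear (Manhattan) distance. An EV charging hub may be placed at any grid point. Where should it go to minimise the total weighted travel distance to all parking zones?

Manhattan distance separates: Σwᵢ(|x−xᵢ|+|y−yᵢ|) = Σwᵢ|x−xᵢ| + Σwᵢ|y−yᵢ|, so x and y are optimised independently as 1-D weighted medians.
Total weight W = 455; half = 227.5.
x-coordinate, sorted with cumulative weight:
  x=0 (Fenton, w=90) cum 90
  x=1 (Calder, w=40) cum 130
  x=5 (Brookfield, w=60) cum 190
  x=8 (Elwood, w=35) cum 225
  x=11 (Granby, w=100) cum 325  ← median
  x=12 (Ashton, w=100) cum 425
  x=15 (Denby, w=30) cum 455
⇒ x* = 11
y-coordinate, sorted with cumulative weight:
  y=0 (Fenton, w=90) cum 90
  y=5 (Granby, w=100) cum 190
  y=9 (Brookfield, w=60) cum 250  ← median
  y=13 (Denby, w=30) cum 280
  y=14 (Ashton, w=100) cum 380
  y=15 (Calder, w=40) cum 420
  y=18 (Elwood, w=35) cum 455
⇒ y* = 9

(11, 9)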